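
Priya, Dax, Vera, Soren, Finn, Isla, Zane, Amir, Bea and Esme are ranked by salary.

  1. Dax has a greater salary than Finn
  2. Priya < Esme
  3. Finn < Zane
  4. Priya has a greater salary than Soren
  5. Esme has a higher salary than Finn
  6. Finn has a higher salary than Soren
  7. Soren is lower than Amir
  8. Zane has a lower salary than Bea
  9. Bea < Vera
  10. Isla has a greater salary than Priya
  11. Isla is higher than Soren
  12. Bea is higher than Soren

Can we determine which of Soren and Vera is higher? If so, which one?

Vera

Soren < Finn and Finn < Zane give Soren < Zane.
With Zane < Bea: Soren < Finn < Zane < Bea.
With Bea < Vera: Soren < Finn < Zane < Bea < Vera.
So Vera is higher.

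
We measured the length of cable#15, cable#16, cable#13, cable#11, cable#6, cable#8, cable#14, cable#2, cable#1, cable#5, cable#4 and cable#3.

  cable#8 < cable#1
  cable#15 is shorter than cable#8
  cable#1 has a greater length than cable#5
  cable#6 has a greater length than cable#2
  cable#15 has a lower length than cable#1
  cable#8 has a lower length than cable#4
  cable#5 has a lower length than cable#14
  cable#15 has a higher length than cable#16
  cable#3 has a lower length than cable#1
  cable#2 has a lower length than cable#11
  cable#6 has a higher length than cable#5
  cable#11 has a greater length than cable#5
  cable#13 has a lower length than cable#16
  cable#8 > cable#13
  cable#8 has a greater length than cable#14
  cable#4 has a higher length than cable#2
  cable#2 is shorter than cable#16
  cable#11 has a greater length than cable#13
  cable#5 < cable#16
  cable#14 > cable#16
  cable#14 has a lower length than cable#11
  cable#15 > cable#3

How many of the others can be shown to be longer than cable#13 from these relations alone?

7

The elements the relations force above cable#13 are cable#16, cable#15, cable#14, cable#8, cable#4, cable#1, cable#11 — no chain reaches any other.
That is 7.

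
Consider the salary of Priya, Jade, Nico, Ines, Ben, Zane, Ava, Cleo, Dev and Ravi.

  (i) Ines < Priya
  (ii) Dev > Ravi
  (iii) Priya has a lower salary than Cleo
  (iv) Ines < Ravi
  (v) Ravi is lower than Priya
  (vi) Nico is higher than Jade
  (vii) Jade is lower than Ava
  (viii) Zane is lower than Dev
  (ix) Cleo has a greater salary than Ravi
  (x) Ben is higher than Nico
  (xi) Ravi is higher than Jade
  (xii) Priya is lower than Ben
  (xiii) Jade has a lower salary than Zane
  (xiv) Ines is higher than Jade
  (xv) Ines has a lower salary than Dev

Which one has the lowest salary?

Jade

Chaining upward from Jade: directly above it, Ava, Nico, Ines, Ravi, Zane; then Priya, Ben, Dev, Cleo.
That covers every other element, and nothing is given below Jade, so Jade is the lowest salary.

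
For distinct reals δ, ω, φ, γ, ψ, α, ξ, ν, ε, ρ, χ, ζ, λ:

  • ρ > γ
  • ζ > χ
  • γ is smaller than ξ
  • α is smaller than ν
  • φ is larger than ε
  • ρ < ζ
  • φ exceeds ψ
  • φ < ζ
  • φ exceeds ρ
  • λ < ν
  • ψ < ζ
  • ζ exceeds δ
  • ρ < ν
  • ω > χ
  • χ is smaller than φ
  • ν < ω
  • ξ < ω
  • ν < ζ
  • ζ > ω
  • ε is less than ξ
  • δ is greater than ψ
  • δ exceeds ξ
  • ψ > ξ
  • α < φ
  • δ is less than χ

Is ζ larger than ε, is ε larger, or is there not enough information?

ε < ξ and ξ < ψ give ε < ψ.
With ψ < δ: ε < ξ < ψ < δ.
Then δ < χ extends the chain to χ.
Then χ < ω extends the chain to ω.
Then ω < ζ extends the chain to ζ.
So ζ is larger.

ζ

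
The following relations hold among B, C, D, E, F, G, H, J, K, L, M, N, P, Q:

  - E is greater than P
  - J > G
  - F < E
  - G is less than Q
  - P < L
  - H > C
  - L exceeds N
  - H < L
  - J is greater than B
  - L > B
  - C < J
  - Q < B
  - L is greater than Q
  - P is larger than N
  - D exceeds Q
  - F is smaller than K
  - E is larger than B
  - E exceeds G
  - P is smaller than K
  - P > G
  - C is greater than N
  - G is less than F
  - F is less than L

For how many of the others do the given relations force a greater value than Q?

From Q the given relations immediately reach D, B, L.
From those, E, J — 5 in total.
No other element is forced above Q by the given relations, so the count is 5.

5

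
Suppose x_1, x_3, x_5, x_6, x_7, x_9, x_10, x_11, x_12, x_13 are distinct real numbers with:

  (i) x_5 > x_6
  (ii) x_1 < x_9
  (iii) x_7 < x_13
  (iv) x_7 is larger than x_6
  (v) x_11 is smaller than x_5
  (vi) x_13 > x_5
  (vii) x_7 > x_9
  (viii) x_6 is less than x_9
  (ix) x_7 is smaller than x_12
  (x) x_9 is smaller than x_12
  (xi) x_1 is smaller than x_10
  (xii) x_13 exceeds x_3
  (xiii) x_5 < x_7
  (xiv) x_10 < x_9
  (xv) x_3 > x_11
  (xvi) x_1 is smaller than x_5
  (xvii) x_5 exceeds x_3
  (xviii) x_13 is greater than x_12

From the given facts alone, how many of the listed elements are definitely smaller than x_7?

The elements the relations force below x_7 are x_11, x_6, x_1, x_3, x_10, x_9, x_5 — no chain reaches any other.
That is 7.

7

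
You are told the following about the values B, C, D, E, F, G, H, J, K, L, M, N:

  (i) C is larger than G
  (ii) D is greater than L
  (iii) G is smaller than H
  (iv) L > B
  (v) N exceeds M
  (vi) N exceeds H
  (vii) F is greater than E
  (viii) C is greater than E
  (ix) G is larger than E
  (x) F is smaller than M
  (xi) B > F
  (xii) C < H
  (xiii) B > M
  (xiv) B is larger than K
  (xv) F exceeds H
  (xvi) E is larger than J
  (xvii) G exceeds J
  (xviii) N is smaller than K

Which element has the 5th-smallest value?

H

Piecing the relations together gives one ordering: J < E < G < C < H < F < M < N < K < B < L < D.
The 5th smallest is H.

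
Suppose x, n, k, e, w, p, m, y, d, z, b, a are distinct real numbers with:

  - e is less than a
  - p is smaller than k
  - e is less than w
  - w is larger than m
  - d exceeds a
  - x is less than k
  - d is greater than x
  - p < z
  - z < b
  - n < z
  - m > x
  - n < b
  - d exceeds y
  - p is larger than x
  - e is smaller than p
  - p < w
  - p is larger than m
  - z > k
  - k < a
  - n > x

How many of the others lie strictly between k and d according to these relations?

1

The relations place k below d. An element lies strictly between them when it is forced above k and also forced below d.
Above k: {z, b, a}. Below d: {x, e, m, p, y, a}.
Intersection: {a} — 1.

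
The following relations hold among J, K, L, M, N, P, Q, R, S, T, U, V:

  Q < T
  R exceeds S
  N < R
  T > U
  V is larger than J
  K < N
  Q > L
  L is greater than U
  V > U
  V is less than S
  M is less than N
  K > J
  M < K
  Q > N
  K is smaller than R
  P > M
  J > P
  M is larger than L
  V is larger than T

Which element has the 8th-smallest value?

Piecing the relations together gives one ordering: U < L < M < P < J < K < N < Q < T < V < S < R.
The 8th smallest is Q.

Q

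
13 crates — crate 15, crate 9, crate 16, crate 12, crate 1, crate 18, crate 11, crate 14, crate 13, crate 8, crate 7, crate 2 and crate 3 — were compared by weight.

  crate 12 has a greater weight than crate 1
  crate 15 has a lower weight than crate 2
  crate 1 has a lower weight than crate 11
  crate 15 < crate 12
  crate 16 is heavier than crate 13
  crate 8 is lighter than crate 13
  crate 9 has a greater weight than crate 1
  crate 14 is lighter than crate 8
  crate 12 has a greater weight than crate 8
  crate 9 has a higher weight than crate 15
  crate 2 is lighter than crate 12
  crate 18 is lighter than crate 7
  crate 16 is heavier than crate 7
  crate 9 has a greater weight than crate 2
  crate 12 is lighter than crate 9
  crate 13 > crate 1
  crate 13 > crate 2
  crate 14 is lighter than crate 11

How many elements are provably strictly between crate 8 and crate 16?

The relations place crate 8 below crate 16. An element lies strictly between them when it is forced above crate 8 and also forced below crate 16.
Above crate 8: {crate 13, crate 12, crate 9}. Below crate 16: {crate 14, crate 18, crate 15, crate 1, crate 2, crate 7, crate 13}.
Intersection: {crate 13} — 1.

1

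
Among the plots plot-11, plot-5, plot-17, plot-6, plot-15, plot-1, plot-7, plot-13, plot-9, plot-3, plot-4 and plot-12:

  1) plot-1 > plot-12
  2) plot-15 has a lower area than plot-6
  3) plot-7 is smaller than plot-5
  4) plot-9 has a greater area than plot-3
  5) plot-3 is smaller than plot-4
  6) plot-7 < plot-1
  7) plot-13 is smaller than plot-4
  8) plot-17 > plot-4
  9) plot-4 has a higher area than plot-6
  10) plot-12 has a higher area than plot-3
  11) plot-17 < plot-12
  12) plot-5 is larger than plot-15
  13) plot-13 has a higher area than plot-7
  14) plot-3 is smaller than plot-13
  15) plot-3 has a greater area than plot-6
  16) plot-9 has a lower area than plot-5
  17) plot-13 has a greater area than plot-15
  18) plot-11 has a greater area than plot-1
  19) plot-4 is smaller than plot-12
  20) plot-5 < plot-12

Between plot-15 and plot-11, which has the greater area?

Following the relations from plot-15: plot-15 < plot-6 < plot-3 < plot-13 < plot-4 < plot-17 < plot-12 < plot-1 < plot-11.
So plot-15 < plot-11; plot-11 is the larger of the two.

plot-11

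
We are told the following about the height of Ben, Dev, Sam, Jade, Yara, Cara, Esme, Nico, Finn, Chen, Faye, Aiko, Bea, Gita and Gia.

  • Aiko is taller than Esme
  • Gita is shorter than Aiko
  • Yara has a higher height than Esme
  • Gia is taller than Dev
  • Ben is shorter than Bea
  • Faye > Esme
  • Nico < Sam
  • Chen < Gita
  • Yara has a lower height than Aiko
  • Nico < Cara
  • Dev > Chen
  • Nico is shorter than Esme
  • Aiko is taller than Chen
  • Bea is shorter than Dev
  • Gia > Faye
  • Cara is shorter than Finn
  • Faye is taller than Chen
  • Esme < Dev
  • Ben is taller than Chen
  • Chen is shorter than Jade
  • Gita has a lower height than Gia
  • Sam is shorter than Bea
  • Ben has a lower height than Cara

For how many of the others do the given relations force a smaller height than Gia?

Directly below Gia: Gita, Faye, Dev.
One step further: Chen, Bea, Esme (6 so far).
One step further: Nico, Ben, Sam (9 so far).
Nothing else is reachable below Gia; 9 in all.

9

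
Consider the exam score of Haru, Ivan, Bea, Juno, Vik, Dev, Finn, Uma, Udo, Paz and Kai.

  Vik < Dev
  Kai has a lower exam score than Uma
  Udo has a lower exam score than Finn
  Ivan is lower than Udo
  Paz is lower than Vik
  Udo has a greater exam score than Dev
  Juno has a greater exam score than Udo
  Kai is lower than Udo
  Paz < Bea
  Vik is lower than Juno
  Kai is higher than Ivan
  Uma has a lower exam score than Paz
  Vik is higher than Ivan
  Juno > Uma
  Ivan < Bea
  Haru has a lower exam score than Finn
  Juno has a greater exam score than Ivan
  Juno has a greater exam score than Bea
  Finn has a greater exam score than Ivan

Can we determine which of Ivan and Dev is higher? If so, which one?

Dev

The relevant relations are Ivan < Kai; Kai < Uma; Uma < Paz; Paz < Vik; Vik < Dev.
Chaining these gives Ivan < Kai < Uma < Paz < Vik < Dev.
So Dev is higher.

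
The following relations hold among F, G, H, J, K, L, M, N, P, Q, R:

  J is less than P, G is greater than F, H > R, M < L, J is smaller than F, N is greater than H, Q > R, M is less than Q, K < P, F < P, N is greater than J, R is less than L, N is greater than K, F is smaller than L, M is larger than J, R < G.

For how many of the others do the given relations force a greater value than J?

Directly above J: F, M, P, N.
One step further: G, Q, L (7 so far).
Nothing else is reachable above J; 7 in all.

7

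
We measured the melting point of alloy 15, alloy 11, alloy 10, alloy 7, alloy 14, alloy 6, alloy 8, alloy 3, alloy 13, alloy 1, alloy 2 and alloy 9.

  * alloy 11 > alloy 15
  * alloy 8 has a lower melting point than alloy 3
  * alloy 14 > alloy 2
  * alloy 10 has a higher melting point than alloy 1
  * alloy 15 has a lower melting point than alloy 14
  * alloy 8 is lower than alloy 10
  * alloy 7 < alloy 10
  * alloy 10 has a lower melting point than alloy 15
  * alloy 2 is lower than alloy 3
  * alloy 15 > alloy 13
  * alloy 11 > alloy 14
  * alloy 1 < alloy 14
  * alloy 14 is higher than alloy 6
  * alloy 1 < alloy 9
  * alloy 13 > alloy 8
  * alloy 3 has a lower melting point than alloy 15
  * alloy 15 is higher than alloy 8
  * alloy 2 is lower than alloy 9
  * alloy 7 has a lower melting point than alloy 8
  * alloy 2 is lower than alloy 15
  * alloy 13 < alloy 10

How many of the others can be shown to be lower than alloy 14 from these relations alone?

The elements the relations force below alloy 14 are alloy 7, alloy 2, alloy 1, alloy 6, alloy 8, alloy 13, alloy 10, alloy 3, alloy 15 — no chain reaches any other.
That is 9.

9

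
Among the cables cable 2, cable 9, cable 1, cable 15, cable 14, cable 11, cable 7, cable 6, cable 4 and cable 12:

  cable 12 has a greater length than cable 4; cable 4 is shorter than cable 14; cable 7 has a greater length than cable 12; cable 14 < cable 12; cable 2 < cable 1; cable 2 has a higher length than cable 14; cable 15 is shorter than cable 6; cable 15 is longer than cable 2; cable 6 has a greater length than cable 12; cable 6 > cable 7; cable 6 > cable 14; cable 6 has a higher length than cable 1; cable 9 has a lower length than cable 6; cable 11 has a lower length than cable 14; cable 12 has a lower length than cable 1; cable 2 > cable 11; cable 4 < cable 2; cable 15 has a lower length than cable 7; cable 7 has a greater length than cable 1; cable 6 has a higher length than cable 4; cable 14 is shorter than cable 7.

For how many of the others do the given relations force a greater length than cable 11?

7

Directly above cable 11: cable 14, cable 2.
One step further: cable 12, cable 15, cable 1, cable 7, cable 6 (7 so far).
Nothing else is reachable above cable 11; 7 in all.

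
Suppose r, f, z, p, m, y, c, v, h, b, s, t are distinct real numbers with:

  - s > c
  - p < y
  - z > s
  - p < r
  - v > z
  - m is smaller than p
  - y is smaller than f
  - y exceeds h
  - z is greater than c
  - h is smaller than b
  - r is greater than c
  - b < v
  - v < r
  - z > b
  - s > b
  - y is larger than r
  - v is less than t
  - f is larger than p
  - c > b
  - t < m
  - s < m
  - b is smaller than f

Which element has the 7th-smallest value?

t

Piecing the relations together gives one ordering: h < b < c < s < z < v < t < m < p < r < y < f.
Counting 7 from the smallest end gives t.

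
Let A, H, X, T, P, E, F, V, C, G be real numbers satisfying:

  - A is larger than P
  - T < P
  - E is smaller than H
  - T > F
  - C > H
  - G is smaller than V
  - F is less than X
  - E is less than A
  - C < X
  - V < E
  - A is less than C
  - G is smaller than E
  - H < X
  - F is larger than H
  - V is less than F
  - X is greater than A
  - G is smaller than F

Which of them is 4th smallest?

The consecutive relations fix a unique order: G < V < E < H < F < T < P < A < C < X.
Counting 4 from the smallest end gives H.

H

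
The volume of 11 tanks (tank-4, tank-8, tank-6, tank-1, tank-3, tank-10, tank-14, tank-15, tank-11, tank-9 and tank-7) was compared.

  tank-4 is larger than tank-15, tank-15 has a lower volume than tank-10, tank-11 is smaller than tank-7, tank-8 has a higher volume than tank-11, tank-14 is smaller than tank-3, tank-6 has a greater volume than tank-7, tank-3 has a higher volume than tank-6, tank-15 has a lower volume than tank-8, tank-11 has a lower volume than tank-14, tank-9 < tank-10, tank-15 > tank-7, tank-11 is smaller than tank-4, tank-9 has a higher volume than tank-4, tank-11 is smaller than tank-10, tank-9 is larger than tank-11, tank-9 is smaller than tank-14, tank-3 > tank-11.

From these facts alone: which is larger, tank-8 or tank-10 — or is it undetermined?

Following every chain through tank-8: below tank-8 we get tank-11, tank-7, tank-15.
tank-10 is not reached, and no chain runs the other way from tank-10 to tank-8.
So the given relations leave the order of tank-8 and tank-10 undetermined.

undetermined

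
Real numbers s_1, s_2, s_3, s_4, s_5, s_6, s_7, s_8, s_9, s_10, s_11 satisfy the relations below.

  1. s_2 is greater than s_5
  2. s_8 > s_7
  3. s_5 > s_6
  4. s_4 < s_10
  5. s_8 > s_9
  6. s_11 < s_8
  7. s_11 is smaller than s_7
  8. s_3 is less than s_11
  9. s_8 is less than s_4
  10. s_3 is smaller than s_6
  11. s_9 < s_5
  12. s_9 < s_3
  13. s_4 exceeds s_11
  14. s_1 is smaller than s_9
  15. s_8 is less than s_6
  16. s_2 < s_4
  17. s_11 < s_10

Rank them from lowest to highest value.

s_1 < s_9 < s_3 < s_11 < s_7 < s_8 < s_6 < s_5 < s_2 < s_4 < s_10

Nothing is placed below s_1, so it is least; from there s_1 < s_9; s_9 < s_3; s_3 < s_11; s_11 < s_7; s_7 < s_8; s_8 < s_6; s_6 < s_5; s_5 < s_2; s_2 < s_4; s_4 < s_10, each given directly.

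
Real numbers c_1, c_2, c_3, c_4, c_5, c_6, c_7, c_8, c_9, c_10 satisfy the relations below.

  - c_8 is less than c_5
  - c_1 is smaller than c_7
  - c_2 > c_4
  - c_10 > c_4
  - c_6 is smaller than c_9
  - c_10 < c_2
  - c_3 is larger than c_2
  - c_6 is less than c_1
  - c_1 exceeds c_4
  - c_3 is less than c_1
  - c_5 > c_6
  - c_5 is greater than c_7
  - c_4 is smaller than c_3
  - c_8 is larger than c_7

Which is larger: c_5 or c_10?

c_10 < c_2 and c_2 < c_3 give c_10 < c_3.
With c_3 < c_1: c_10 < c_2 < c_3 < c_1.
With c_1 < c_7: c_10 < c_2 < c_3 < c_1 < c_7.
Then c_7 < c_8 extends the chain to c_8.
Then c_8 < c_5 extends the chain to c_5.
So c_10 < c_5; c_5 is the larger of the two.

c_5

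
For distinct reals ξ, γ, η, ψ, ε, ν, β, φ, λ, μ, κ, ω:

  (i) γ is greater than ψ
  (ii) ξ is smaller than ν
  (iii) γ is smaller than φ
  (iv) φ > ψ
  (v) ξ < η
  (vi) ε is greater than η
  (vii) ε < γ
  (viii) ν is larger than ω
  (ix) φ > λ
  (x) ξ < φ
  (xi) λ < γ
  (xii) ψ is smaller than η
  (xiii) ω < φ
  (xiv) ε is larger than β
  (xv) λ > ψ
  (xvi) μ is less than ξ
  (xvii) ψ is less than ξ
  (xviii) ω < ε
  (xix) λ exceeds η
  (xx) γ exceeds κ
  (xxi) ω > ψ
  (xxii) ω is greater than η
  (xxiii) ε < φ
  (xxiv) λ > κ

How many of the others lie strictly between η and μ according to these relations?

1

Chaining upward from μ reaches: ξ, ω, ν, ε, λ, γ, φ.
Chaining downward from η reaches: ψ, ξ.
Strictly between μ and η are those in both lists: ξ — 1 element.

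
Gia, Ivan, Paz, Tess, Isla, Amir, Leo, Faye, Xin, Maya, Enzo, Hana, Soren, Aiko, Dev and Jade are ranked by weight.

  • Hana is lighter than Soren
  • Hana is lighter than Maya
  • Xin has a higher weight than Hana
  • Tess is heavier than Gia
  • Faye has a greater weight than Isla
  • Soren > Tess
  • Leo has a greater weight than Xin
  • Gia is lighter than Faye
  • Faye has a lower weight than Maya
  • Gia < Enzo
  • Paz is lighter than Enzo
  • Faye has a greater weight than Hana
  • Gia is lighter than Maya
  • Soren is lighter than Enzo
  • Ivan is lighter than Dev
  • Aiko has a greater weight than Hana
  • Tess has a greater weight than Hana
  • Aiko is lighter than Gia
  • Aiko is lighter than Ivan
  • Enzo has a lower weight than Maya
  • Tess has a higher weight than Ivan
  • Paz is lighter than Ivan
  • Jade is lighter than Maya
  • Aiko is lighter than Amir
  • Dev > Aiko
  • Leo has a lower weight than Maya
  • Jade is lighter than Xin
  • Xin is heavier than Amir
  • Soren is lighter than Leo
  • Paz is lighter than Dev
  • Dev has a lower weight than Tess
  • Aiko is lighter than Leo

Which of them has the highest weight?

Hana is not greatest since Hana < Soren; Aiko is not greatest since Aiko < Ivan; Paz is not greatest since Paz < Dev; Isla is not greatest since Isla < Faye; Jade is not greatest since Jade < Xin; Gia is not greatest since Gia < Faye; Ivan is not greatest since Ivan < Dev; Amir is not greatest since Amir < Xin; Dev is not greatest since Dev < Tess; Tess is not greatest since Tess < Soren; Faye is not greatest since Faye < Maya; Soren is not greatest since Soren < Enzo; Xin is not greatest since Xin < Leo; Leo is not greatest since Leo < Maya; Enzo is not greatest since Enzo < Maya.
Only Maya has nothing above it, so Maya is the highest weight.

Maya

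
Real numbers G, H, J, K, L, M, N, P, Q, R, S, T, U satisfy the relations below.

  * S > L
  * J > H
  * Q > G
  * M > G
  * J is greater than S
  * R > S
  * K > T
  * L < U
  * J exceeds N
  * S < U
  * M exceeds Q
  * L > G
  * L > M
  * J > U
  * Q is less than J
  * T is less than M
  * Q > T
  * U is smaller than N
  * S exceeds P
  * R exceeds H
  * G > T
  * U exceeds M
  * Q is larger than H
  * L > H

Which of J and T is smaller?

T < Q and Q < M give T < M.
Then M < L extends the chain to L.
With L < S: T < Q < M < L < S.
Then S < U extends the chain to U.
Then U < N extends the chain to N.
With N < J: T < Q < M < L < S < U < N < J.
So T < J; T is the smaller of the two.

T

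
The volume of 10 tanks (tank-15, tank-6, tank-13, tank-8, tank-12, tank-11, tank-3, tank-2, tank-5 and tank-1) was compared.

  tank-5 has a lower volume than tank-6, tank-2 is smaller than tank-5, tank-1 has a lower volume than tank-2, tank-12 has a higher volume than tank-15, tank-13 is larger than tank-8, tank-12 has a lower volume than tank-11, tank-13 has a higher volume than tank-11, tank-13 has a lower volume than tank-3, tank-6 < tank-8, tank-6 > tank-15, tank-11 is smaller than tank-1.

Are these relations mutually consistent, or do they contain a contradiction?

consistent

The single ordering tank-15 < tank-12 < tank-11 < tank-1 < tank-2 < tank-5 < tank-6 < tank-8 < tank-13 < tank-3 satisfies every listed relation, so no contradiction arises.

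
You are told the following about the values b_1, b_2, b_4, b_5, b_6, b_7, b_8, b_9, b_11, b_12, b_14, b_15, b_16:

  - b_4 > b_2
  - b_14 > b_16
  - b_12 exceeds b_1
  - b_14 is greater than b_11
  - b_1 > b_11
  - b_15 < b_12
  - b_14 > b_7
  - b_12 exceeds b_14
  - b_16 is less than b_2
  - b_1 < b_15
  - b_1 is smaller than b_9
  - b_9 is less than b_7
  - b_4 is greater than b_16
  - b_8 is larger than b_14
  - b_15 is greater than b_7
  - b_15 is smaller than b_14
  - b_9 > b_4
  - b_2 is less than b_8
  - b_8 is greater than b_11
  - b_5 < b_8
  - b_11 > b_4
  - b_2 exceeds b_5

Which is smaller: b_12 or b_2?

b_2

b_2 < b_4 < b_11 < b_1 < b_9 < b_7 < b_15 < b_14 < b_12, by transitivity through b_4, b_11, b_1, b_9, b_7, b_15, b_14.
So b_2 < b_12; b_2 is the smaller of the two.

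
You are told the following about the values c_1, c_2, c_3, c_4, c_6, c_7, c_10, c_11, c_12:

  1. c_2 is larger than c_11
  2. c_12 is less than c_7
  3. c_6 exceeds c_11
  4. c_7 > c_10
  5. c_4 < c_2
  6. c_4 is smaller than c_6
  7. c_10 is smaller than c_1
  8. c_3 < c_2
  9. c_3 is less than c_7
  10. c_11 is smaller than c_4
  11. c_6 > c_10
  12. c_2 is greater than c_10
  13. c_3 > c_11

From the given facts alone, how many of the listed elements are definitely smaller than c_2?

4

Directly below c_2: c_11, c_4, c_10, c_3.
No other element is forced below c_2 by the given relations, so the count is 4.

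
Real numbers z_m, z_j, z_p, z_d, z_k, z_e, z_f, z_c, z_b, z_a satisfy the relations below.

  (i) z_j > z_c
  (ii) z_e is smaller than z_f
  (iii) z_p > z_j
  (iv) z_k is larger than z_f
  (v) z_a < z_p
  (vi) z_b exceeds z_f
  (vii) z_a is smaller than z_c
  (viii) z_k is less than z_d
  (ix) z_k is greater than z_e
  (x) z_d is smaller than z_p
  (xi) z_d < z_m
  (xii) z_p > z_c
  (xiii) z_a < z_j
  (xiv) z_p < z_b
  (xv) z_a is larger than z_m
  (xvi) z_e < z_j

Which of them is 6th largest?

z_m

Piecing the relations together gives one ordering: z_e < z_f < z_k < z_d < z_m < z_a < z_c < z_j < z_p < z_b.
The 6th largest is z_m.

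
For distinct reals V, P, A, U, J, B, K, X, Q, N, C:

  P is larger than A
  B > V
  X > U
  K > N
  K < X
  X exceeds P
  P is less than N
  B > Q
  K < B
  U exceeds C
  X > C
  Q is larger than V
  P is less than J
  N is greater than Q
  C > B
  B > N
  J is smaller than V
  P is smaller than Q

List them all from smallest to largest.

A < P < J < V < Q < N < K < B < C < U < X

The consecutive links are each given: A < P; P < J; J < V; V < Q; Q < N; N < K; K < B; B < C; C < U; U < X.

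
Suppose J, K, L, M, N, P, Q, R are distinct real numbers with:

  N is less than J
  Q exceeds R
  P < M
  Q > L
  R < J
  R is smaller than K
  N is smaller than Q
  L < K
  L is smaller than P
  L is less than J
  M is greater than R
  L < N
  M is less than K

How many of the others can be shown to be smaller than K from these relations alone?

The elements the relations force below K are R, L, P, M — no chain reaches any other.
That is 4.

4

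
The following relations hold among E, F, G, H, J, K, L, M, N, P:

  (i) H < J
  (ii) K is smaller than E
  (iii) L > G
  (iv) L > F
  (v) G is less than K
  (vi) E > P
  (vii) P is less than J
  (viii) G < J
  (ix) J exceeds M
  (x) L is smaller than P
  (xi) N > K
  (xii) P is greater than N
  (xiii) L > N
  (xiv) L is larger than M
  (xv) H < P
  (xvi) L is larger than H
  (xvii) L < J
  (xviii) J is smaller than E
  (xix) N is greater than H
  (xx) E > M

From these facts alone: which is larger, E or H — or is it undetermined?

E

H < N and N < L give H < L.
With L < P: H < N < L < P.
Then P < J extends the chain to J.
Then J < E extends the chain to E.
So E is larger.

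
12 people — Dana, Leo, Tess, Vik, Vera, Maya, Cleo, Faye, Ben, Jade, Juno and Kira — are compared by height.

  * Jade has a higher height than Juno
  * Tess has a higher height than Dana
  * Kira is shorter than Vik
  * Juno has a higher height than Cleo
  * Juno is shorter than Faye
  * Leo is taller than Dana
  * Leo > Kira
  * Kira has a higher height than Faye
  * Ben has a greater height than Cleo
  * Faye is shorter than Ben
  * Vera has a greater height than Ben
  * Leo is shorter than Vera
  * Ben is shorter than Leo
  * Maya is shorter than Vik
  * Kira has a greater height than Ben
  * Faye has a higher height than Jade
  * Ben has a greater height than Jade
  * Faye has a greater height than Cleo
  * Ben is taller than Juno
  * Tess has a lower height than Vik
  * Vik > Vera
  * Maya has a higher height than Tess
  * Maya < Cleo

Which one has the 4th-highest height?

Kira

Chaining the given pairs: Dana < Tess < Maya < Cleo < Juno < Jade < Faye < Ben < Kira < Leo < Vera < Vik.
The 4th largest is Kira.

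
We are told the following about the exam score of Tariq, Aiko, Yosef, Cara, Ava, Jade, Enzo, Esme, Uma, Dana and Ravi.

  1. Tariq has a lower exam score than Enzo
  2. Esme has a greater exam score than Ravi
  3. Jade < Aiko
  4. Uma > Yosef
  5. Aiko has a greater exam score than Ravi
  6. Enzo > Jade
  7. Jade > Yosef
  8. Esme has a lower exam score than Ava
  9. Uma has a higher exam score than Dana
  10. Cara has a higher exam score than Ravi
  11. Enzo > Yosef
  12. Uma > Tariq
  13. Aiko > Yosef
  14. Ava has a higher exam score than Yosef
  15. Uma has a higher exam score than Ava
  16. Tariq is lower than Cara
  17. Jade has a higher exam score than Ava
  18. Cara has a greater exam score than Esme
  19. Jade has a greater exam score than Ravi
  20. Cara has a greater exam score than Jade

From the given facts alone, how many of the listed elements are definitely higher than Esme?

6

From Esme the given relations immediately reach Ava, Cara.
From those, Jade, Uma — 4 in total.
From those, Aiko, Enzo — 6 in total.
Nothing else is reachable above Esme; 6 in all.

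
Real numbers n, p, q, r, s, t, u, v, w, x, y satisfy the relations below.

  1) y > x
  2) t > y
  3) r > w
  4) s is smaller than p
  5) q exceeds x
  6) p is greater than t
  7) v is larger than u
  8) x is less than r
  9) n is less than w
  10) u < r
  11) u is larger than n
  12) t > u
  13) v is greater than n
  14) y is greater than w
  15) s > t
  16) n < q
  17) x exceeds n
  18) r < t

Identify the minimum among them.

Chaining upward from n: directly above it, x, u, w, q, v; then r, y, t; then s, p.
That covers every other element, and nothing is given below n, so n is the minimum.

n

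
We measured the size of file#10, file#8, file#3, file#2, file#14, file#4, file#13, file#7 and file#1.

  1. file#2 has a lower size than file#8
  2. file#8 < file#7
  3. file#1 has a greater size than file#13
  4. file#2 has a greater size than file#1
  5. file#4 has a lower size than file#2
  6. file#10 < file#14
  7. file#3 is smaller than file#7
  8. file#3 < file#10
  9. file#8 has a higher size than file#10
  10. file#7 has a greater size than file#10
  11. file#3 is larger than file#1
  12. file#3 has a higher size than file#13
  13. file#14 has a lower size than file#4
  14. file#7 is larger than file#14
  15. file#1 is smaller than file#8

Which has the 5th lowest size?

The consecutive relations fix a unique order: file#13 < file#1 < file#3 < file#10 < file#14 < file#4 < file#2 < file#8 < file#7.
The 5th smallest is file#14.

file#14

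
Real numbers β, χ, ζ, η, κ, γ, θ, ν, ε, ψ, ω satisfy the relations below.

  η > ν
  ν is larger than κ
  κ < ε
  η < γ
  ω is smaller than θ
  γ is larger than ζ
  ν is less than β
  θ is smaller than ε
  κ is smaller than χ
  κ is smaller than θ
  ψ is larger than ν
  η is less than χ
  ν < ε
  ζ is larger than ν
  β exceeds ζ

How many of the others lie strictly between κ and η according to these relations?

Chaining upward from κ reaches: ν, ζ, β, θ, ε, ψ, χ, γ.
Chaining downward from η reaches: ν.
Strictly between κ and η are those in both lists: ν — 1 element.

1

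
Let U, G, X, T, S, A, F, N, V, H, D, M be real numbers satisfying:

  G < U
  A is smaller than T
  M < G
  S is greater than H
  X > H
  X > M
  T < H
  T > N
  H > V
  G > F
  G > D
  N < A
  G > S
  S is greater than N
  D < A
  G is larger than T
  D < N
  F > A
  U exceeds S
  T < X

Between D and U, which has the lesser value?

D

Following the relations from D: D < N < A < T < H < S < U.
So D < U; D is the smaller of the two.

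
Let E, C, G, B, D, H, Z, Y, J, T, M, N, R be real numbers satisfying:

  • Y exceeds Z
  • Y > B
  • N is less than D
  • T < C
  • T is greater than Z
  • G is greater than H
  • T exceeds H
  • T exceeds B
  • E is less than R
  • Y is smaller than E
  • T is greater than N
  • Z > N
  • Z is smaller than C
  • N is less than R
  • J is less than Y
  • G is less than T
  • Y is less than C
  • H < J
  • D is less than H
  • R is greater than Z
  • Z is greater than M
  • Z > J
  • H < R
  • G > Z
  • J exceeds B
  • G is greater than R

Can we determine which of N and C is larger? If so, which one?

C

Link the given pairs in sequence: N < D; D < H; H < J; J < Z; Z < Y; Y < E; E < R; R < G; G < T; T < C.
Chaining these gives N < D < H < J < Z < Y < E < R < G < T < C.
So C is larger.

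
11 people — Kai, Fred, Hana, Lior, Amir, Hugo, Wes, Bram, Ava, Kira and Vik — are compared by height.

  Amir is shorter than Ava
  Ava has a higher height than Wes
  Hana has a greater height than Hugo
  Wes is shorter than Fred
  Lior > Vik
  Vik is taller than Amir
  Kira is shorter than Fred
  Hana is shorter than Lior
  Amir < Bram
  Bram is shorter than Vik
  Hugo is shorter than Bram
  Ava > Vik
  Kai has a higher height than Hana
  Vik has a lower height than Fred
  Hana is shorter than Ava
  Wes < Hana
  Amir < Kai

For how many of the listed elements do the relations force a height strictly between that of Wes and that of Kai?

1

The relations place Wes below Kai. An element lies strictly between them when it is forced above Wes and also forced below Kai.
Above Wes: {Hana, Fred, Ava, Lior}. Below Kai: {Amir, Hugo, Hana}.
Intersection: {Hana} — 1.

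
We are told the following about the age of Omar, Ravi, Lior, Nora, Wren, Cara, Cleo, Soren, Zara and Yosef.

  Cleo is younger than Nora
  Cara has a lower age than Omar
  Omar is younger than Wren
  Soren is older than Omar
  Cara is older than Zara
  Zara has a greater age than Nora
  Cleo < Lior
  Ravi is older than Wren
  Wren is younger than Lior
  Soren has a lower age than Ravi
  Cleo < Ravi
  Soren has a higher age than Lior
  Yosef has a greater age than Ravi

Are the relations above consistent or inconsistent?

Every relation is compatible with Cleo < Nora < Zara < Cara < Omar < Wren < Lior < Soren < Ravi < Yosef; the set is consistent.

consistent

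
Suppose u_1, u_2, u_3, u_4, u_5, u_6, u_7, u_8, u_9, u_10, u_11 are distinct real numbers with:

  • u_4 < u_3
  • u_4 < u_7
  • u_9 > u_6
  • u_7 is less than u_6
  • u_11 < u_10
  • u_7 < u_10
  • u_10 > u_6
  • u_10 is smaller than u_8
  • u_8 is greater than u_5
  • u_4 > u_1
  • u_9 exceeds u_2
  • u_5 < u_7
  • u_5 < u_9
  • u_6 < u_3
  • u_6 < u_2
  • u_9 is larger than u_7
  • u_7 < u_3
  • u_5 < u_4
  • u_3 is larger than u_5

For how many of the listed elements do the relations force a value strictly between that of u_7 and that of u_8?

2

The relations place u_7 below u_8. An element lies strictly between them when it is forced above u_7 and also forced below u_8.
Above u_7: {u_6, u_2, u_10, u_9, u_3}. Below u_8: {u_5, u_1, u_4, u_11, u_6, u_10}.
Intersection: {u_6, u_10} — 2.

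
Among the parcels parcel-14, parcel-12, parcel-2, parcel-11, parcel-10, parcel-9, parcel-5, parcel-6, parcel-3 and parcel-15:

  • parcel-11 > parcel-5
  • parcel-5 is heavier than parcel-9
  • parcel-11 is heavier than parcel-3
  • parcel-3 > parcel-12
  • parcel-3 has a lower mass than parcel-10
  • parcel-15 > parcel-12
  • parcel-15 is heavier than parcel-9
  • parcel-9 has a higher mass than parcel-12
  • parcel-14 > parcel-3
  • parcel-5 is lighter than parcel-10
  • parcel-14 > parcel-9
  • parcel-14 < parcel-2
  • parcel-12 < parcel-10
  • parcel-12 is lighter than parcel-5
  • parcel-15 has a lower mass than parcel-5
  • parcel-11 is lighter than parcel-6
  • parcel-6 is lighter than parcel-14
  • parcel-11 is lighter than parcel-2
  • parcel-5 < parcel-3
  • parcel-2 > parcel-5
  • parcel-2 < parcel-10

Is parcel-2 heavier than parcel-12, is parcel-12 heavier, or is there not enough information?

The relevant relations are parcel-12 < parcel-9; parcel-9 < parcel-15; parcel-15 < parcel-5; parcel-5 < parcel-3; parcel-3 < parcel-11; parcel-11 < parcel-6; parcel-6 < parcel-14; parcel-14 < parcel-2.
Together: parcel-12 < parcel-9 < parcel-15 < parcel-5 < parcel-3 < parcel-11 < parcel-6 < parcel-14 < parcel-2.
So parcel-2 is heavier.

parcel-2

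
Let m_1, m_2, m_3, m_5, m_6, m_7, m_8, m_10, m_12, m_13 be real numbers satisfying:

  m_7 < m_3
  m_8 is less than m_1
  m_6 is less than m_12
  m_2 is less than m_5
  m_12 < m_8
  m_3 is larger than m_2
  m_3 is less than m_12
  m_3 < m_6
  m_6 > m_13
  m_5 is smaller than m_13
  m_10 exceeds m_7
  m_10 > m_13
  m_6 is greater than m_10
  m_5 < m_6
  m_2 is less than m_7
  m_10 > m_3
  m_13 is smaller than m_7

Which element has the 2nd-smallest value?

m_5

Piecing the relations together gives one ordering: m_2 < m_5 < m_13 < m_7 < m_3 < m_10 < m_6 < m_12 < m_8 < m_1.
Counting 2 from the smallest end gives m_5.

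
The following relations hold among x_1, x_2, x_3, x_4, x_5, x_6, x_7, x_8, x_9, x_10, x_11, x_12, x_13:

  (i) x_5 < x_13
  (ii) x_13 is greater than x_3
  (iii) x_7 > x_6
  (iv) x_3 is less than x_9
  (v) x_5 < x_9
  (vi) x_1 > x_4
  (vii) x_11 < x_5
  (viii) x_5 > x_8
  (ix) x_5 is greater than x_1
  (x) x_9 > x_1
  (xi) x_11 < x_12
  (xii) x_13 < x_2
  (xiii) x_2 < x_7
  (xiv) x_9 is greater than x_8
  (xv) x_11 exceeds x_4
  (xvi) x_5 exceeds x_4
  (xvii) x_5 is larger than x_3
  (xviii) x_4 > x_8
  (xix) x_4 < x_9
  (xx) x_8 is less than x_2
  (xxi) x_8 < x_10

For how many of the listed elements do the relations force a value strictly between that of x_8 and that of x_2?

5

The relations place x_8 below x_2. An element lies strictly between them when it is forced above x_8 and also forced below x_2.
Above x_8: {x_10, x_4, x_11, x_1, x_12, x_5, x_13, x_9, x_7}. Below x_2: {x_4, x_11, x_1, x_3, x_5, x_13}.
Intersection: {x_4, x_11, x_1, x_5, x_13} — 5.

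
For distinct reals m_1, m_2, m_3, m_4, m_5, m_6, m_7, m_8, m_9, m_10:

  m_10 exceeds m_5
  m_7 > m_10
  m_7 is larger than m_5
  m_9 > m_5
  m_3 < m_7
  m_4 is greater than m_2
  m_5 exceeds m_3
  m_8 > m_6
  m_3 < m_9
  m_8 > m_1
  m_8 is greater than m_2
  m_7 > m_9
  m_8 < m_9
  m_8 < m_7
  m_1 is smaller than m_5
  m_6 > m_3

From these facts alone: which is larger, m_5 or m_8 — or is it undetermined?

Following every chain through m_5: above m_5 we get m_10, m_9, m_7; below m_5 we get m_3, m_1.
m_8 is not reached, and no chain runs the other way from m_8 to m_5.
So the given relations leave the order of m_5 and m_8 undetermined.

undetermined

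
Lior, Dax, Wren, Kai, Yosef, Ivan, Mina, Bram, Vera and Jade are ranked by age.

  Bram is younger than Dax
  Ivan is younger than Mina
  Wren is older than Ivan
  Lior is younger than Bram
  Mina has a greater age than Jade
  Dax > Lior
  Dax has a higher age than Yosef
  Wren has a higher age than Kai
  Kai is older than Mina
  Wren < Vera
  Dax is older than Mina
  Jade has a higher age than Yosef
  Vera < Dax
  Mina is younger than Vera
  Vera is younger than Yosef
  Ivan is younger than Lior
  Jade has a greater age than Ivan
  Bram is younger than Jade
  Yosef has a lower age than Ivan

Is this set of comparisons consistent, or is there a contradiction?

inconsistent

Chaining the given relations yields Yosef < Ivan < Lior < Bram < Jade < Mina < Kai < Wren < Vera, so Yosef < Vera. But one relation states Vera < Yosef. These cannot both hold.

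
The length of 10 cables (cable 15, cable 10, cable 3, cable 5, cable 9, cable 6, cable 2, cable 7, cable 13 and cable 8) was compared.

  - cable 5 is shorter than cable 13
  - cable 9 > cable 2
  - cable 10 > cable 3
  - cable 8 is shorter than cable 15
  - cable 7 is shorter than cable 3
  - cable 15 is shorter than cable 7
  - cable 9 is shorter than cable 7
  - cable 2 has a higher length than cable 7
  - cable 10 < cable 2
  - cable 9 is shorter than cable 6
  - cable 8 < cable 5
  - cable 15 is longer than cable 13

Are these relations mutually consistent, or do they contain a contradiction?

inconsistent

Chaining the given relations yields cable 7 < cable 3 < cable 10 < cable 2 < cable 9, so cable 7 < cable 9. But one relation states cable 9 < cable 7. These cannot both hold.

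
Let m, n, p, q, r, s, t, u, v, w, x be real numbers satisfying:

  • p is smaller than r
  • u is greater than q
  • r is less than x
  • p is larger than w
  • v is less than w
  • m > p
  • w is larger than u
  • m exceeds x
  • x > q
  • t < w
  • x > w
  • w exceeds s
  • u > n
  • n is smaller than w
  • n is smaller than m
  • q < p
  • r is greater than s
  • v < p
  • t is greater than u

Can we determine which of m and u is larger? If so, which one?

m

u < t and t < w give u < w.
With w < p: u < t < w < p.
Then p < r extends the chain to r.
Then r < x extends the chain to x.
Then x < m extends the chain to m.
So m is larger.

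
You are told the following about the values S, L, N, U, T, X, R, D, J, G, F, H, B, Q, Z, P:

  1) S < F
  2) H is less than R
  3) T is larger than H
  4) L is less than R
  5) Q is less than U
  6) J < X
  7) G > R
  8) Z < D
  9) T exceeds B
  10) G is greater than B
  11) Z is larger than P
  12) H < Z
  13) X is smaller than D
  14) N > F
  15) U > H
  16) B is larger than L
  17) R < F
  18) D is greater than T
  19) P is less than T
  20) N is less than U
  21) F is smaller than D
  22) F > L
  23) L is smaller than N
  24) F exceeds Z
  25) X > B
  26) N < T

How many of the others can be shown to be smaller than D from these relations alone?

The elements the relations force below D are H, S, P, L, B, Z, R, F, N, J, T, X — no chain reaches any other.
That is 12.

12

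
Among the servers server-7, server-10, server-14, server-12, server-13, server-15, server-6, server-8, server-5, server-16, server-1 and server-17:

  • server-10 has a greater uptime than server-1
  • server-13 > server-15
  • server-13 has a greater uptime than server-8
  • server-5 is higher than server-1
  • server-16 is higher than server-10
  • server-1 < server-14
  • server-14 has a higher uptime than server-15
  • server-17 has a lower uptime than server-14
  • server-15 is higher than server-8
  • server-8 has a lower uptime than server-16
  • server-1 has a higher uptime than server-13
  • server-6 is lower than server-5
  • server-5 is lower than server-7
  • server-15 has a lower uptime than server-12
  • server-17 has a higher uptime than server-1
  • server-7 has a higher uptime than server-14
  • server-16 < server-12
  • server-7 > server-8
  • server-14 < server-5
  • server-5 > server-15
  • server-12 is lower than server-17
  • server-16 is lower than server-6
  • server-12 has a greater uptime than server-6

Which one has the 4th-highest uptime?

The consecutive relations fix a unique order: server-8 < server-15 < server-13 < server-1 < server-10 < server-16 < server-6 < server-12 < server-17 < server-14 < server-5 < server-7.
The 4th largest is server-17.

server-17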